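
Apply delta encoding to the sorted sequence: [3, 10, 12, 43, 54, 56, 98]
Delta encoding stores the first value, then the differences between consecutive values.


First value: 3
Deltas:
  10 - 3 = 7
  12 - 10 = 2
  43 - 12 = 31
  54 - 43 = 11
  56 - 54 = 2
  98 - 56 = 42


Delta encoded: [3, 7, 2, 31, 11, 2, 42]


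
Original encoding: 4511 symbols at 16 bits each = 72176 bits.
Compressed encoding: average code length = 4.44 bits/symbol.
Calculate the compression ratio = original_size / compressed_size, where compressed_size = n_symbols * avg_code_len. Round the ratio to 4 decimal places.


original_size = n_symbols * orig_bits = 4511 * 16 = 72176 bits
compressed_size = n_symbols * avg_code_len = 4511 * 4.44 = 20028.84 bits
ratio = original_size / compressed_size = 72176 / 20028.84 = 3.6036

Compression ratio = 3.6036


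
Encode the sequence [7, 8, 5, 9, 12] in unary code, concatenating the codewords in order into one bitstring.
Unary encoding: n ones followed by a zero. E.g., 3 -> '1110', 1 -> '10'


Encode each number as n ones followed by a terminating 0:
  7 -> 11111110 (8 bits)
  8 -> 111111110 (9 bits)
  5 -> 111110 (6 bits)
  9 -> 1111111110 (10 bits)
  12 -> 1111111111110 (13 bits)
Total length = 8 + 9 + 6 + 10 + 13 = 46 bits.

Unary([7, 8, 5, 9, 12]) = 1111111011111111011111011111111101111111111110 (46 bits)


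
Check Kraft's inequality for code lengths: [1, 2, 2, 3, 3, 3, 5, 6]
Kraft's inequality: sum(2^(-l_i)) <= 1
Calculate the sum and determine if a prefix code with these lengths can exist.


Sum = 2^(-1) + 2^(-2) + 2^(-2) + 2^(-3) + 2^(-3) + 2^(-3) + 2^(-5) + 2^(-6)
    = 0.5 + 0.25 + 0.25 + 0.125 + 0.125 + 0.125 + 0.03125 + 0.015625
    = 91/64 = 1.421875
Since 1.421875 > 1, Kraft's inequality is NOT satisfied.
A prefix code with these lengths CANNOT exist.

Kraft sum = 1.421875. Not satisfied.


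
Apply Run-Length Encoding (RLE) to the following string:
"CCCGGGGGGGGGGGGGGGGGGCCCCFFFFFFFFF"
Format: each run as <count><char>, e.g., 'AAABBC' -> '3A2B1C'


Scanning runs left to right:
  i=0: run of 'C' x 3 -> '3C'
  i=3: run of 'G' x 18 -> '18G'
  i=21: run of 'C' x 4 -> '4C'
  i=25: run of 'F' x 9 -> '9F'

RLE = 3C18G4C9F


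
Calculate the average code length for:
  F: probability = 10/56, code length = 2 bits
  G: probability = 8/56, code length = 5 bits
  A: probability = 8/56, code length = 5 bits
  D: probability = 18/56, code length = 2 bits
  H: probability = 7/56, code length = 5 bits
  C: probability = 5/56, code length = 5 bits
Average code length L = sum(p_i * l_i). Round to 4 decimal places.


Weighted contributions p_i * l_i:
  F: (10/56) * 2 = 20/56
  G: (8/56) * 5 = 40/56
  A: (8/56) * 5 = 40/56
  D: (18/56) * 2 = 36/56
  H: (7/56) * 5 = 35/56
  C: (5/56) * 5 = 25/56
Sum = (20 + 40 + 40 + 36 + 35 + 25)/56 = 196/56

L = 196/56 = 3.5000 bits/symbol


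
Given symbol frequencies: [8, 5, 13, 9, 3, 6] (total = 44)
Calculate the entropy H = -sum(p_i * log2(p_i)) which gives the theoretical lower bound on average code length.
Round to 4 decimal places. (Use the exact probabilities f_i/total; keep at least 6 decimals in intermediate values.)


Per-symbol terms -p_i * log2(p_i) with p_i = f_i/44:
  p = 8/44 = 0.181818: log2(p) = -2.459432, -p*log2(p) = 0.447169
  p = 5/44 = 0.113636: log2(p) = -3.137504, -p*log2(p) = 0.356534
  p = 13/44 = 0.295455: log2(p) = -1.758992, -p*log2(p) = 0.519702
  p = 9/44 = 0.204545: log2(p) = -2.289507, -p*log2(p) = 0.468308
  p = 3/44 = 0.068182: log2(p) = -3.874469, -p*log2(p) = 0.264168
  p = 6/44 = 0.136364: log2(p) = -2.874469, -p*log2(p) = 0.391973
H = 0.447169 + 0.356534 + 0.519702 + 0.468308 + 0.264168 + 0.391973 = 2.447854

H = 2.4479 bits/symbol


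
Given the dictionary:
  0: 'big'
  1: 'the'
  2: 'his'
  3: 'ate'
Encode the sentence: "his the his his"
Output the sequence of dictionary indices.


Look up each word in the dictionary:
  'his' -> 2
  'the' -> 1
  'his' -> 2
  'his' -> 2

Encoded: [2, 1, 2, 2]


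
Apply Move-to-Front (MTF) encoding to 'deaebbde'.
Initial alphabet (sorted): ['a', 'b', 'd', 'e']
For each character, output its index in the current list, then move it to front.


MTF encoding:
'd': index 2 in ['a', 'b', 'd', 'e'] -> ['d', 'a', 'b', 'e']
'e': index 3 in ['d', 'a', 'b', 'e'] -> ['e', 'd', 'a', 'b']
'a': index 2 in ['e', 'd', 'a', 'b'] -> ['a', 'e', 'd', 'b']
'e': index 1 in ['a', 'e', 'd', 'b'] -> ['e', 'a', 'd', 'b']
'b': index 3 in ['e', 'a', 'd', 'b'] -> ['b', 'e', 'a', 'd']
'b': index 0 in ['b', 'e', 'a', 'd'] -> ['b', 'e', 'a', 'd']
'd': index 3 in ['b', 'e', 'a', 'd'] -> ['d', 'b', 'e', 'a']
'e': index 2 in ['d', 'b', 'e', 'a'] -> ['e', 'd', 'b', 'a']


Output: [2, 3, 2, 1, 3, 0, 3, 2]


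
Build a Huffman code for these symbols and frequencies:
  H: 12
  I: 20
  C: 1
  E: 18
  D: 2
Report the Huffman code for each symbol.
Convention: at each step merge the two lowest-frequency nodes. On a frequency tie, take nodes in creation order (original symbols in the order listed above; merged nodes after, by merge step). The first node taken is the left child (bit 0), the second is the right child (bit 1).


Huffman tree construction:
Step 1: Merge C(1) + D(2) = 3
Step 2: Merge (C+D)(3) + H(12) = 15
Step 3: Merge ((C+D)+H)(15) + E(18) = 33
Step 4: Merge I(20) + (((C+D)+H)+E)(33) = 53
Read each symbol's code off the tree from the root (left child = 0, right child = 1).

Codes:
  H: 101 (length 3)
  I: 0 (length 1)
  C: 1000 (length 4)
  E: 11 (length 2)
  D: 1001 (length 4)
Average code length: 104/53 = 1.9623 bits/symbol


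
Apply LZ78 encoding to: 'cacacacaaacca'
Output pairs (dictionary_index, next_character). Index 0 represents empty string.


LZ78 encoding steps:
Dictionary: {0: ''}
Step 1: w='' (idx 0), next='c' -> output (0, 'c'), add 'c' as idx 1
Step 2: w='' (idx 0), next='a' -> output (0, 'a'), add 'a' as idx 2
Step 3: w='c' (idx 1), next='a' -> output (1, 'a'), add 'ca' as idx 3
Step 4: w='ca' (idx 3), next='c' -> output (3, 'c'), add 'cac' as idx 4
Step 5: w='a' (idx 2), next='a' -> output (2, 'a'), add 'aa' as idx 5
Step 6: w='a' (idx 2), next='c' -> output (2, 'c'), add 'ac' as idx 6
Step 7: w='ca' (idx 3), end of input -> output (3, '')


Encoded: [(0, 'c'), (0, 'a'), (1, 'a'), (3, 'c'), (2, 'a'), (2, 'c'), (3, '')]


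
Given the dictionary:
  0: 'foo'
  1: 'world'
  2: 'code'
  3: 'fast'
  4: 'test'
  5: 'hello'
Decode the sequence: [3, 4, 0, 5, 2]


Look up each index in the dictionary:
  3 -> 'fast'
  4 -> 'test'
  0 -> 'foo'
  5 -> 'hello'
  2 -> 'code'

Decoded: "fast test foo hello code"


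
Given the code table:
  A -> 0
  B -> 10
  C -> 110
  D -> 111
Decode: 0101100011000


Decoding:
0 -> A
10 -> B
110 -> C
0 -> A
0 -> A
110 -> C
0 -> A
0 -> A


Result: ABCAACAA


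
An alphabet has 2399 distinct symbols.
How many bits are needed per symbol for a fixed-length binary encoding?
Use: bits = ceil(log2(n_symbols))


log2(2399) = 11.2282
Bracket: 2^11 = 2048 < 2399 <= 2^12 = 4096
So ceil(log2(2399)) = 12

bits = ceil(log2(2399)) = ceil(11.2282) = 12 bits


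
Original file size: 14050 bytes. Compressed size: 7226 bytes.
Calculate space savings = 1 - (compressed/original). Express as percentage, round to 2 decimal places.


ratio = compressed/original = 7226/14050 = 0.514306
savings = 1 - ratio = 1 - 0.514306 = 0.485694
as a percentage: 0.485694 * 100 = 48.57%

Space savings = 1 - 7226/14050 = 48.57%


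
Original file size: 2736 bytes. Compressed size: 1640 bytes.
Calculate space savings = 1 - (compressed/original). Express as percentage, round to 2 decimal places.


ratio = compressed/original = 1640/2736 = 0.599415
savings = 1 - ratio = 1 - 0.599415 = 0.400585
as a percentage: 0.400585 * 100 = 40.06%

Space savings = 1 - 1640/2736 = 40.06%


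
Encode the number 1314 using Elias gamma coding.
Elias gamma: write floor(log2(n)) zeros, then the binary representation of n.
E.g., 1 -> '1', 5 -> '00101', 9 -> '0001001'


num_bits = floor(log2(1314)) + 1 = 11
leading_zeros = num_bits - 1 = 10
binary(1314) = 10100100010

Elias gamma(1314) = '0000000000' + '10100100010' = 000000000010100100010 (21 bits)


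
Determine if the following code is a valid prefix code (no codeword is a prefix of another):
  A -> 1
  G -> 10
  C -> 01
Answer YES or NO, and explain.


Checking each pair (does one codeword prefix another?):
  A='1' vs G='10': prefix -- VIOLATION

NO -- this is NOT a valid prefix code. A (1) is a prefix of G (10).


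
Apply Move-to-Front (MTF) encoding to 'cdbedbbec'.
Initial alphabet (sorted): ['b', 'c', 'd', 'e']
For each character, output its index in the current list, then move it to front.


MTF encoding:
'c': index 1 in ['b', 'c', 'd', 'e'] -> ['c', 'b', 'd', 'e']
'd': index 2 in ['c', 'b', 'd', 'e'] -> ['d', 'c', 'b', 'e']
'b': index 2 in ['d', 'c', 'b', 'e'] -> ['b', 'd', 'c', 'e']
'e': index 3 in ['b', 'd', 'c', 'e'] -> ['e', 'b', 'd', 'c']
'd': index 2 in ['e', 'b', 'd', 'c'] -> ['d', 'e', 'b', 'c']
'b': index 2 in ['d', 'e', 'b', 'c'] -> ['b', 'd', 'e', 'c']
'b': index 0 in ['b', 'd', 'e', 'c'] -> ['b', 'd', 'e', 'c']
'e': index 2 in ['b', 'd', 'e', 'c'] -> ['e', 'b', 'd', 'c']
'c': index 3 in ['e', 'b', 'd', 'c'] -> ['c', 'e', 'b', 'd']


Output: [1, 2, 2, 3, 2, 2, 0, 2, 3]


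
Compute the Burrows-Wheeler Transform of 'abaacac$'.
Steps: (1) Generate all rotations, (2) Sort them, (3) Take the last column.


Rotations (sorted):
  0: $abaacac -> last char: c
  1: aacac$ab -> last char: b
  2: abaacac$ -> last char: $
  3: ac$abaac -> last char: c
  4: acac$aba -> last char: a
  5: baacac$a -> last char: a
  6: c$abaaca -> last char: a
  7: cac$abaa -> last char: a


BWT = cb$caaaa


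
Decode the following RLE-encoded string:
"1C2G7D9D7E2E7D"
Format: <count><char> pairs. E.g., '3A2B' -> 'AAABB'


Expanding each <count><char> pair:
  1C -> 'C'
  2G -> 'GG'
  7D -> 'DDDDDDD'
  9D -> 'DDDDDDDDD'
  7E -> 'EEEEEEE'
  2E -> 'EE'
  7D -> 'DDDDDDD'

Decoded = CGGDDDDDDDDDDDDDDDDEEEEEEEEEDDDDDDD


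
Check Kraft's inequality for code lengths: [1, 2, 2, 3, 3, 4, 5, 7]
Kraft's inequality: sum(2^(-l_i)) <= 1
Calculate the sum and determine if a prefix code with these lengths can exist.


Sum = 2^(-1) + 2^(-2) + 2^(-2) + 2^(-3) + 2^(-3) + 2^(-4) + 2^(-5) + 2^(-7)
    = 0.5 + 0.25 + 0.25 + 0.125 + 0.125 + 0.0625 + 0.03125 + 0.0078125
    = 173/128 = 1.3515625
Since 1.3515625 > 1, Kraft's inequality is NOT satisfied.
A prefix code with these lengths CANNOT exist.

Kraft sum = 1.3515625. Not satisfied.


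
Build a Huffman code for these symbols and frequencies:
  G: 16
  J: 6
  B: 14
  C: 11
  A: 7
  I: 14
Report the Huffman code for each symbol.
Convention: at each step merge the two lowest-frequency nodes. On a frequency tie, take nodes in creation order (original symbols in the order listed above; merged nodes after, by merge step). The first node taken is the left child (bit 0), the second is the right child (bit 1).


Huffman tree construction:
Step 1: Merge J(6) + A(7) = 13
Step 2: Merge C(11) + (J+A)(13) = 24
Step 3: Merge B(14) + I(14) = 28
Step 4: Merge G(16) + (C+(J+A))(24) = 40
Step 5: Merge (B+I)(28) + (G+(C+(J+A)))(40) = 68
Read each symbol's code off the tree from the root (left child = 0, right child = 1).

Codes:
  G: 10 (length 2)
  J: 1110 (length 4)
  B: 00 (length 2)
  C: 110 (length 3)
  A: 1111 (length 4)
  I: 01 (length 2)
Average code length: 173/68 = 2.5441 bits/symbol


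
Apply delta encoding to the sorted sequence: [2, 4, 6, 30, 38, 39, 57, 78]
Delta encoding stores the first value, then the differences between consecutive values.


First value: 2
Deltas:
  4 - 2 = 2
  6 - 4 = 2
  30 - 6 = 24
  38 - 30 = 8
  39 - 38 = 1
  57 - 39 = 18
  78 - 57 = 21


Delta encoded: [2, 2, 2, 24, 8, 1, 18, 21]


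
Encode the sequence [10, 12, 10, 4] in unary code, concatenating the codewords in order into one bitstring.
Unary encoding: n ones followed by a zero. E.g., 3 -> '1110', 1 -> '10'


Encode each number as n ones followed by a terminating 0:
  10 -> 11111111110 (11 bits)
  12 -> 1111111111110 (13 bits)
  10 -> 11111111110 (11 bits)
  4 -> 11110 (5 bits)
Total length = 11 + 13 + 11 + 5 = 40 bits.

Unary([10, 12, 10, 4]) = 1111111111011111111111101111111111011110 (40 bits)


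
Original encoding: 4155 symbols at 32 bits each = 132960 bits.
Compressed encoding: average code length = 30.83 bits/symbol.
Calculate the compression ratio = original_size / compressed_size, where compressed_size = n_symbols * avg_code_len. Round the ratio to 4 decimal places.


original_size = n_symbols * orig_bits = 4155 * 32 = 132960 bits
compressed_size = n_symbols * avg_code_len = 4155 * 30.83 = 128098.65 bits
ratio = original_size / compressed_size = 132960 / 128098.65 = 1.038

Compression ratio = 1.038


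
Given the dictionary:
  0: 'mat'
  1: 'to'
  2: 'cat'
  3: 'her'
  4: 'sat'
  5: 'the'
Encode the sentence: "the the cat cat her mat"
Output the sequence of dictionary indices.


Look up each word in the dictionary:
  'the' -> 5
  'the' -> 5
  'cat' -> 2
  'cat' -> 2
  'her' -> 3
  'mat' -> 0

Encoded: [5, 5, 2, 2, 3, 0]


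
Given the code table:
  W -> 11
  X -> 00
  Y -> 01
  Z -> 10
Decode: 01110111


Decoding:
01 -> Y
11 -> W
01 -> Y
11 -> W


Result: YWYW


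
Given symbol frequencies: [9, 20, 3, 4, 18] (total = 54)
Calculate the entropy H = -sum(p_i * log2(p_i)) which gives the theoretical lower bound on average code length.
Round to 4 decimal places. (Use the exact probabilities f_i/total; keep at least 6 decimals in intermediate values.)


Per-symbol terms -p_i * log2(p_i) with p_i = f_i/54:
  p = 9/54 = 0.166667: log2(p) = -2.584963, -p*log2(p) = 0.430827
  p = 20/54 = 0.370370: log2(p) = -1.432959, -p*log2(p) = 0.530726
  p = 3/54 = 0.055556: log2(p) = -4.169925, -p*log2(p) = 0.231663
  p = 4/54 = 0.074074: log2(p) = -3.754888, -p*log2(p) = 0.278140
  p = 18/54 = 0.333333: log2(p) = -1.584963, -p*log2(p) = 0.528321
H = 0.430827 + 0.530726 + 0.231663 + 0.278140 + 0.528321 = 1.999677

H = 1.9997 bits/symbol


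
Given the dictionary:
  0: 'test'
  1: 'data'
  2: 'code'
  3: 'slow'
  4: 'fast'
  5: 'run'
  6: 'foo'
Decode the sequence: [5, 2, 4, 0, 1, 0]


Look up each index in the dictionary:
  5 -> 'run'
  2 -> 'code'
  4 -> 'fast'
  0 -> 'test'
  1 -> 'data'
  0 -> 'test'

Decoded: "run code fast test data test"


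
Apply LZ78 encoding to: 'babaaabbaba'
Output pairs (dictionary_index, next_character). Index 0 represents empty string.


LZ78 encoding steps:
Dictionary: {0: ''}
Step 1: w='' (idx 0), next='b' -> output (0, 'b'), add 'b' as idx 1
Step 2: w='' (idx 0), next='a' -> output (0, 'a'), add 'a' as idx 2
Step 3: w='b' (idx 1), next='a' -> output (1, 'a'), add 'ba' as idx 3
Step 4: w='a' (idx 2), next='a' -> output (2, 'a'), add 'aa' as idx 4
Step 5: w='b' (idx 1), next='b' -> output (1, 'b'), add 'bb' as idx 5
Step 6: w='a' (idx 2), next='b' -> output (2, 'b'), add 'ab' as idx 6
Step 7: w='a' (idx 2), end of input -> output (2, '')


Encoded: [(0, 'b'), (0, 'a'), (1, 'a'), (2, 'a'), (1, 'b'), (2, 'b'), (2, '')]


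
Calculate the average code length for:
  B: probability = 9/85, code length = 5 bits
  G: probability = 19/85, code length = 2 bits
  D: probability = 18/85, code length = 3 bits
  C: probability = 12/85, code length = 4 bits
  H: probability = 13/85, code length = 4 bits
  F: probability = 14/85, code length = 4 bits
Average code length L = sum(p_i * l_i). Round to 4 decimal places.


Weighted contributions p_i * l_i:
  B: (9/85) * 5 = 45/85
  G: (19/85) * 2 = 38/85
  D: (18/85) * 3 = 54/85
  C: (12/85) * 4 = 48/85
  H: (13/85) * 4 = 52/85
  F: (14/85) * 4 = 56/85
Sum = (45 + 38 + 54 + 48 + 52 + 56)/85 = 293/85

L = 293/85 = 3.4471 bits/symbol


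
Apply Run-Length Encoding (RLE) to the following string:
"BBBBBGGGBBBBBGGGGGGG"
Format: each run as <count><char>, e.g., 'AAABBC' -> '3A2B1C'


Scanning runs left to right:
  i=0: run of 'B' x 5 -> '5B'
  i=5: run of 'G' x 3 -> '3G'
  i=8: run of 'B' x 5 -> '5B'
  i=13: run of 'G' x 7 -> '7G'

RLE = 5B3G5B7G


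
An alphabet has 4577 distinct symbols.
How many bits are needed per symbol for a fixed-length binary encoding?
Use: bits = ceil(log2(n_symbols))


log2(4577) = 12.1602
Bracket: 2^12 = 4096 < 4577 <= 2^13 = 8192
So ceil(log2(4577)) = 13

bits = ceil(log2(4577)) = ceil(12.1602) = 13 bits


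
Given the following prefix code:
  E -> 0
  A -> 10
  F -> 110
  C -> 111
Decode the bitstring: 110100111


Decoding step by step:
Bits 110 -> F
Bits 10 -> A
Bits 0 -> E
Bits 111 -> C


Decoded message: FAEC


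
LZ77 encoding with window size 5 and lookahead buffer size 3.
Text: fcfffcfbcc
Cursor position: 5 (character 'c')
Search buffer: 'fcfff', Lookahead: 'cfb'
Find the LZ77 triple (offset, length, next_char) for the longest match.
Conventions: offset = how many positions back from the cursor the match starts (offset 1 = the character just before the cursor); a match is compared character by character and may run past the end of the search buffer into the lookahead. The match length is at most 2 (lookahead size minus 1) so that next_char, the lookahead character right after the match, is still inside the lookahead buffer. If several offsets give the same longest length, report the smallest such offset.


Try each offset into the search buffer:
  offset=1 (pos 4, char 'f'): match length 0
  offset=2 (pos 3, char 'f'): match length 0
  offset=3 (pos 2, char 'f'): match length 0
  offset=4 (pos 1, char 'c'): match length 2
  offset=5 (pos 0, char 'f'): match length 0
Longest match has length 2 at offset 4.
next_char = character at position 5 + 2 = 7 -> 'b'

Best match: offset=4, length=2 (matching 'cf' starting at position 1)
LZ77 triple: (4, 2, 'b')


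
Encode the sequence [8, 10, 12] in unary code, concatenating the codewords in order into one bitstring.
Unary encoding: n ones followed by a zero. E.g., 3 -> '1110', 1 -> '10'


Encode each number as n ones followed by a terminating 0:
  8 -> 111111110 (9 bits)
  10 -> 11111111110 (11 bits)
  12 -> 1111111111110 (13 bits)
Total length = 9 + 11 + 13 = 33 bits.

Unary([8, 10, 12]) = 111111110111111111101111111111110 (33 bits)


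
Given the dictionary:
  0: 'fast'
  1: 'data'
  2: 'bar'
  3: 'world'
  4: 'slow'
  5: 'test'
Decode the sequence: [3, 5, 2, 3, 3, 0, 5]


Look up each index in the dictionary:
  3 -> 'world'
  5 -> 'test'
  2 -> 'bar'
  3 -> 'world'
  3 -> 'world'
  0 -> 'fast'
  5 -> 'test'

Decoded: "world test bar world world fast test"


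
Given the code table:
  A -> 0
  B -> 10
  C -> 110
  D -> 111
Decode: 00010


Decoding:
0 -> A
0 -> A
0 -> A
10 -> B


Result: AAAB


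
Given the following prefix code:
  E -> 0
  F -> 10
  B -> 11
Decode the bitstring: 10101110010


Decoding step by step:
Bits 10 -> F
Bits 10 -> F
Bits 11 -> B
Bits 10 -> F
Bits 0 -> E
Bits 10 -> F


Decoded message: FFBFEF


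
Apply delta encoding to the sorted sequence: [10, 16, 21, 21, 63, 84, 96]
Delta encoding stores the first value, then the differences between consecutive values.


First value: 10
Deltas:
  16 - 10 = 6
  21 - 16 = 5
  21 - 21 = 0
  63 - 21 = 42
  84 - 63 = 21
  96 - 84 = 12


Delta encoded: [10, 6, 5, 0, 42, 21, 12]


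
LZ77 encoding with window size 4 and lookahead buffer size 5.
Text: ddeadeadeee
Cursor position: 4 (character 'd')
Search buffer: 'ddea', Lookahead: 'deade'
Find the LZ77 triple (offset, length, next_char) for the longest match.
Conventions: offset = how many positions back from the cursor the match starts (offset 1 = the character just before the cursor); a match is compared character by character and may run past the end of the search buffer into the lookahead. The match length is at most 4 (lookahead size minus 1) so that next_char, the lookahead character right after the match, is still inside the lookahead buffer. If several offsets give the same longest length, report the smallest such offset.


Try each offset into the search buffer:
  offset=1 (pos 3, char 'a'): match length 0
  offset=2 (pos 2, char 'e'): match length 0
  offset=3 (pos 1, char 'd'): match length 4
  offset=4 (pos 0, char 'd'): match length 1
Longest match has length 4 at offset 3.
next_char = character at position 4 + 4 = 8 -> 'e'

Best match: offset=3, length=4 (matching 'dead' starting at position 1)
LZ77 triple: (3, 4, 'e')


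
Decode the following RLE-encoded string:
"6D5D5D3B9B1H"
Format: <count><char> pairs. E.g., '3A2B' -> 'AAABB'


Expanding each <count><char> pair:
  6D -> 'DDDDDD'
  5D -> 'DDDDD'
  5D -> 'DDDDD'
  3B -> 'BBB'
  9B -> 'BBBBBBBBB'
  1H -> 'H'

Decoded = DDDDDDDDDDDDDDDDBBBBBBBBBBBBH


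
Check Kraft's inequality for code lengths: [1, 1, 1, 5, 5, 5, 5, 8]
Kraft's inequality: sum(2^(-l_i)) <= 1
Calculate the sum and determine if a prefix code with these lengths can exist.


Sum = 2^(-1) + 2^(-1) + 2^(-1) + 2^(-5) + 2^(-5) + 2^(-5) + 2^(-5) + 2^(-8)
    = 0.5 + 0.5 + 0.5 + 0.03125 + 0.03125 + 0.03125 + 0.03125 + 0.00390625
    = 417/256 = 1.62890625
Since 1.62890625 > 1, Kraft's inequality is NOT satisfied.
A prefix code with these lengths CANNOT exist.

Kraft sum = 1.62890625. Not satisfied.


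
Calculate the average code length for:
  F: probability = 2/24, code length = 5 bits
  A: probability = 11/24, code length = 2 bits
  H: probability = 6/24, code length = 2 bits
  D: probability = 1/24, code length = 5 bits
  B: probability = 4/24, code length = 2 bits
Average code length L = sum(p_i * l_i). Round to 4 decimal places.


Weighted contributions p_i * l_i:
  F: (2/24) * 5 = 10/24
  A: (11/24) * 2 = 22/24
  H: (6/24) * 2 = 12/24
  D: (1/24) * 5 = 5/24
  B: (4/24) * 2 = 8/24
Sum = (10 + 22 + 12 + 5 + 8)/24 = 57/24

L = 57/24 = 2.3750 bits/symbol


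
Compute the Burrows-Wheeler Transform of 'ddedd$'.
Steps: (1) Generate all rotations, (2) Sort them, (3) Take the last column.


Rotations (sorted):
  0: $ddedd -> last char: d
  1: d$dded -> last char: d
  2: dd$dde -> last char: e
  3: ddedd$ -> last char: $
  4: dedd$d -> last char: d
  5: edd$dd -> last char: d


BWT = dde$dd


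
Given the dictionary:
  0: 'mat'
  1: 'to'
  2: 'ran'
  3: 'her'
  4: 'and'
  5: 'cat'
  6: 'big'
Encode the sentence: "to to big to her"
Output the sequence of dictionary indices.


Look up each word in the dictionary:
  'to' -> 1
  'to' -> 1
  'big' -> 6
  'to' -> 1
  'her' -> 3

Encoded: [1, 1, 6, 1, 3]


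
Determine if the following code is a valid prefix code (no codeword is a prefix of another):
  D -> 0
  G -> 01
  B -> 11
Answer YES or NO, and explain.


Checking each pair (does one codeword prefix another?):
  D='0' vs G='01': prefix -- VIOLATION

NO -- this is NOT a valid prefix code. D (0) is a prefix of G (01).


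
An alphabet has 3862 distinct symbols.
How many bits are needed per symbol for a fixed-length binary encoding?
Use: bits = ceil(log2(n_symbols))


log2(3862) = 11.9151
Bracket: 2^11 = 2048 < 3862 <= 2^12 = 4096
So ceil(log2(3862)) = 12

bits = ceil(log2(3862)) = ceil(11.9151) = 12 bits


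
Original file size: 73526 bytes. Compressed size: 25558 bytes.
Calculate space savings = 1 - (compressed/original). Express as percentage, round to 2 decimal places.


ratio = compressed/original = 25558/73526 = 0.347605
savings = 1 - ratio = 1 - 0.347605 = 0.652395
as a percentage: 0.652395 * 100 = 65.24%

Space savings = 1 - 25558/73526 = 65.24%


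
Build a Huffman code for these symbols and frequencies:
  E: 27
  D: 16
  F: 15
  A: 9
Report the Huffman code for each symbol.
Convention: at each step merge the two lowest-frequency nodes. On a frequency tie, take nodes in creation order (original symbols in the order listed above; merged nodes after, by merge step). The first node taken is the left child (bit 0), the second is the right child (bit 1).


Huffman tree construction:
Step 1: Merge A(9) + F(15) = 24
Step 2: Merge D(16) + (A+F)(24) = 40
Step 3: Merge E(27) + (D+(A+F))(40) = 67
Read each symbol's code off the tree from the root (left child = 0, right child = 1).

Codes:
  E: 0 (length 1)
  D: 10 (length 2)
  F: 111 (length 3)
  A: 110 (length 3)
Average code length: 131/67 = 1.9552 bits/symbol


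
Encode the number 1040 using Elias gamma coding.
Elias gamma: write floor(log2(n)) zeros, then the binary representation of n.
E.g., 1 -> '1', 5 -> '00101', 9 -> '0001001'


num_bits = floor(log2(1040)) + 1 = 11
leading_zeros = num_bits - 1 = 10
binary(1040) = 10000010000

Elias gamma(1040) = '0000000000' + '10000010000' = 000000000010000010000 (21 bits)


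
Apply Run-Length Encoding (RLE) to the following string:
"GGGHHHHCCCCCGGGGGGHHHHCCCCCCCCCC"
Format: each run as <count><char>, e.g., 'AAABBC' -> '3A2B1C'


Scanning runs left to right:
  i=0: run of 'G' x 3 -> '3G'
  i=3: run of 'H' x 4 -> '4H'
  i=7: run of 'C' x 5 -> '5C'
  i=12: run of 'G' x 6 -> '6G'
  i=18: run of 'H' x 4 -> '4H'
  i=22: run of 'C' x 10 -> '10C'

RLE = 3G4H5C6G4H10C


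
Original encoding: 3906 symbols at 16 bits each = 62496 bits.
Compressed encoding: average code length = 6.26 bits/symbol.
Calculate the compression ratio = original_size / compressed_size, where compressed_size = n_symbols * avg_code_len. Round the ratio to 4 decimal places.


original_size = n_symbols * orig_bits = 3906 * 16 = 62496 bits
compressed_size = n_symbols * avg_code_len = 3906 * 6.26 = 24451.56 bits
ratio = original_size / compressed_size = 62496 / 24451.56 = 2.5559

Compression ratio = 2.5559


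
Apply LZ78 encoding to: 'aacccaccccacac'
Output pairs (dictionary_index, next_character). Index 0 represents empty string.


LZ78 encoding steps:
Dictionary: {0: ''}
Step 1: w='' (idx 0), next='a' -> output (0, 'a'), add 'a' as idx 1
Step 2: w='a' (idx 1), next='c' -> output (1, 'c'), add 'ac' as idx 2
Step 3: w='' (idx 0), next='c' -> output (0, 'c'), add 'c' as idx 3
Step 4: w='c' (idx 3), next='a' -> output (3, 'a'), add 'ca' as idx 4
Step 5: w='c' (idx 3), next='c' -> output (3, 'c'), add 'cc' as idx 5
Step 6: w='cc' (idx 5), next='a' -> output (5, 'a'), add 'cca' as idx 6
Step 7: w='ca' (idx 4), next='c' -> output (4, 'c'), add 'cac' as idx 7


Encoded: [(0, 'a'), (1, 'c'), (0, 'c'), (3, 'a'), (3, 'c'), (5, 'a'), (4, 'c')]


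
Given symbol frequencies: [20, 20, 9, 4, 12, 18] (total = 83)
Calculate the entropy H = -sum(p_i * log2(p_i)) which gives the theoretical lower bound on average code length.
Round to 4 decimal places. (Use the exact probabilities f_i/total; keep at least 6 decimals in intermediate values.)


Per-symbol terms -p_i * log2(p_i) with p_i = f_i/83:
  p = 20/83 = 0.240964: log2(p) = -2.053111, -p*log2(p) = 0.494726
  p = 20/83 = 0.240964: log2(p) = -2.053111, -p*log2(p) = 0.494726
  p = 9/83 = 0.108434: log2(p) = -3.205114, -p*log2(p) = 0.347543
  p = 4/83 = 0.048193: log2(p) = -4.375039, -p*log2(p) = 0.210845
  p = 12/83 = 0.144578: log2(p) = -2.790077, -p*log2(p) = 0.403385
  p = 18/83 = 0.216867: log2(p) = -2.205114, -p*log2(p) = 0.478218
H = 0.494726 + 0.494726 + 0.347543 + 0.210845 + 0.403385 + 0.478218 = 2.429443

H = 2.4294 bits/symbol


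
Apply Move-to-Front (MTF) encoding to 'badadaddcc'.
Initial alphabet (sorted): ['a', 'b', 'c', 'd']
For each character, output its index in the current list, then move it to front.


MTF encoding:
'b': index 1 in ['a', 'b', 'c', 'd'] -> ['b', 'a', 'c', 'd']
'a': index 1 in ['b', 'a', 'c', 'd'] -> ['a', 'b', 'c', 'd']
'd': index 3 in ['a', 'b', 'c', 'd'] -> ['d', 'a', 'b', 'c']
'a': index 1 in ['d', 'a', 'b', 'c'] -> ['a', 'd', 'b', 'c']
'd': index 1 in ['a', 'd', 'b', 'c'] -> ['d', 'a', 'b', 'c']
'a': index 1 in ['d', 'a', 'b', 'c'] -> ['a', 'd', 'b', 'c']
'd': index 1 in ['a', 'd', 'b', 'c'] -> ['d', 'a', 'b', 'c']
'd': index 0 in ['d', 'a', 'b', 'c'] -> ['d', 'a', 'b', 'c']
'c': index 3 in ['d', 'a', 'b', 'c'] -> ['c', 'd', 'a', 'b']
'c': index 0 in ['c', 'd', 'a', 'b'] -> ['c', 'd', 'a', 'b']


Output: [1, 1, 3, 1, 1, 1, 1, 0, 3, 0]


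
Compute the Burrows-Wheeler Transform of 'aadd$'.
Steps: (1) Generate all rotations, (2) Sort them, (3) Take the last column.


Rotations (sorted):
  0: $aadd -> last char: d
  1: aadd$ -> last char: $
  2: add$a -> last char: a
  3: d$aad -> last char: d
  4: dd$aa -> last char: a


BWT = d$ada


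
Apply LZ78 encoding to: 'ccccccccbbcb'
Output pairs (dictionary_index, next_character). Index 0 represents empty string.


LZ78 encoding steps:
Dictionary: {0: ''}
Step 1: w='' (idx 0), next='c' -> output (0, 'c'), add 'c' as idx 1
Step 2: w='c' (idx 1), next='c' -> output (1, 'c'), add 'cc' as idx 2
Step 3: w='cc' (idx 2), next='c' -> output (2, 'c'), add 'ccc' as idx 3
Step 4: w='cc' (idx 2), next='b' -> output (2, 'b'), add 'ccb' as idx 4
Step 5: w='' (idx 0), next='b' -> output (0, 'b'), add 'b' as idx 5
Step 6: w='c' (idx 1), next='b' -> output (1, 'b'), add 'cb' as idx 6


Encoded: [(0, 'c'), (1, 'c'), (2, 'c'), (2, 'b'), (0, 'b'), (1, 'b')]


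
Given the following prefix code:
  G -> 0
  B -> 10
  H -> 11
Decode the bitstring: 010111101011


Decoding step by step:
Bits 0 -> G
Bits 10 -> B
Bits 11 -> H
Bits 11 -> H
Bits 0 -> G
Bits 10 -> B
Bits 11 -> H


Decoded message: GBHHGBH


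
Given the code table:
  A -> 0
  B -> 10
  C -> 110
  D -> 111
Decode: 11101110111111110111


Decoding:
111 -> D
0 -> A
111 -> D
0 -> A
111 -> D
111 -> D
110 -> C
111 -> D


Result: DADADDCD


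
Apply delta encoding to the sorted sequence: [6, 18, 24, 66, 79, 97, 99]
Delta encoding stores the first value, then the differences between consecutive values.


First value: 6
Deltas:
  18 - 6 = 12
  24 - 18 = 6
  66 - 24 = 42
  79 - 66 = 13
  97 - 79 = 18
  99 - 97 = 2


Delta encoded: [6, 12, 6, 42, 13, 18, 2]


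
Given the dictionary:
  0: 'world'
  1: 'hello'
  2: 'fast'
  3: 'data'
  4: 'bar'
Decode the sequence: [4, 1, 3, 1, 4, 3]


Look up each index in the dictionary:
  4 -> 'bar'
  1 -> 'hello'
  3 -> 'data'
  1 -> 'hello'
  4 -> 'bar'
  3 -> 'data'

Decoded: "bar hello data hello bar data"


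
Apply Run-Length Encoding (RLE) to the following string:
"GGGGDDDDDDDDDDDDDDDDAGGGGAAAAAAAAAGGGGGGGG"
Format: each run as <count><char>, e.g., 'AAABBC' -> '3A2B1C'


Scanning runs left to right:
  i=0: run of 'G' x 4 -> '4G'
  i=4: run of 'D' x 16 -> '16D'
  i=20: run of 'A' x 1 -> '1A'
  i=21: run of 'G' x 4 -> '4G'
  i=25: run of 'A' x 9 -> '9A'
  i=34: run of 'G' x 8 -> '8G'

RLE = 4G16D1A4G9A8G


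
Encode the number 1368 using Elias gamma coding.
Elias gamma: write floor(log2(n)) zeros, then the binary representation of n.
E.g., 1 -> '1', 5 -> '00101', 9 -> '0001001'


num_bits = floor(log2(1368)) + 1 = 11
leading_zeros = num_bits - 1 = 10
binary(1368) = 10101011000

Elias gamma(1368) = '0000000000' + '10101011000' = 000000000010101011000 (21 bits)


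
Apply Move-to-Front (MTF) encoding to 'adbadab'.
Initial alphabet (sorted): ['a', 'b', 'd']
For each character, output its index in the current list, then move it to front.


MTF encoding:
'a': index 0 in ['a', 'b', 'd'] -> ['a', 'b', 'd']
'd': index 2 in ['a', 'b', 'd'] -> ['d', 'a', 'b']
'b': index 2 in ['d', 'a', 'b'] -> ['b', 'd', 'a']
'a': index 2 in ['b', 'd', 'a'] -> ['a', 'b', 'd']
'd': index 2 in ['a', 'b', 'd'] -> ['d', 'a', 'b']
'a': index 1 in ['d', 'a', 'b'] -> ['a', 'd', 'b']
'b': index 2 in ['a', 'd', 'b'] -> ['b', 'a', 'd']


Output: [0, 2, 2, 2, 2, 1, 2]


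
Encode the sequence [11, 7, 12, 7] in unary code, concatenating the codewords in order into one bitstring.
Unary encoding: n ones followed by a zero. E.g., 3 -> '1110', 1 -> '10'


Encode each number as n ones followed by a terminating 0:
  11 -> 111111111110 (12 bits)
  7 -> 11111110 (8 bits)
  12 -> 1111111111110 (13 bits)
  7 -> 11111110 (8 bits)
Total length = 12 + 8 + 13 + 8 = 41 bits.

Unary([11, 7, 12, 7]) = 11111111111011111110111111111111011111110 (41 bits)


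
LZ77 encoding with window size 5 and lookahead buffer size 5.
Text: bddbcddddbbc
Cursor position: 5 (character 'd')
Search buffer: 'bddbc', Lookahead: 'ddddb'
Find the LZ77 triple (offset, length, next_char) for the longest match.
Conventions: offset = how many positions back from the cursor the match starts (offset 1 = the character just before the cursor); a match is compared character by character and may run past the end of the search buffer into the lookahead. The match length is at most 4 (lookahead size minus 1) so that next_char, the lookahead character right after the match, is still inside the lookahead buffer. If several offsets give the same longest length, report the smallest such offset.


Try each offset into the search buffer:
  offset=1 (pos 4, char 'c'): match length 0
  offset=2 (pos 3, char 'b'): match length 0
  offset=3 (pos 2, char 'd'): match length 1
  offset=4 (pos 1, char 'd'): match length 2
  offset=5 (pos 0, char 'b'): match length 0
Longest match has length 2 at offset 4.
next_char = character at position 5 + 2 = 7 -> 'd'

Best match: offset=4, length=2 (matching 'dd' starting at position 1)
LZ77 triple: (4, 2, 'd')


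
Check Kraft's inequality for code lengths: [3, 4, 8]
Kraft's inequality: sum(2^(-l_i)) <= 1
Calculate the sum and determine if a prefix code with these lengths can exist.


Sum = 2^(-3) + 2^(-4) + 2^(-8)
    = 0.125 + 0.0625 + 0.00390625
    = 49/256 = 0.19140625
Since 0.19140625 <= 1, Kraft's inequality IS satisfied.
A prefix code with these lengths CAN exist.

Kraft sum = 0.19140625. Satisfied.


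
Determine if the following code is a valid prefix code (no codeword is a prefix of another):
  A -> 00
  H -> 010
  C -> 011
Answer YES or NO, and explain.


Checking each pair (does one codeword prefix another?):
  A='00' vs H='010': no prefix
  A='00' vs C='011': no prefix
  H='010' vs A='00': no prefix
  H='010' vs C='011': no prefix
  C='011' vs A='00': no prefix
  C='011' vs H='010': no prefix
No violation found over all pairs.

YES -- this is a valid prefix code. No codeword is a prefix of any other codeword.


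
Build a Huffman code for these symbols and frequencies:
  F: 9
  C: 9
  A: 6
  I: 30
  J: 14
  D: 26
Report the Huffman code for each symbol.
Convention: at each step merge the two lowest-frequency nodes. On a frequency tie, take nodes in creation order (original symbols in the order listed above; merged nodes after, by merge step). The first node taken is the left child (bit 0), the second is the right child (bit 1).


Huffman tree construction:
Step 1: Merge A(6) + F(9) = 15
Step 2: Merge C(9) + J(14) = 23
Step 3: Merge (A+F)(15) + (C+J)(23) = 38
Step 4: Merge D(26) + I(30) = 56
Step 5: Merge ((A+F)+(C+J))(38) + (D+I)(56) = 94
Read each symbol's code off the tree from the root (left child = 0, right child = 1).

Codes:
  F: 001 (length 3)
  C: 010 (length 3)
  A: 000 (length 3)
  I: 11 (length 2)
  J: 011 (length 3)
  D: 10 (length 2)
Average code length: 226/94 = 2.4043 bits/symbol


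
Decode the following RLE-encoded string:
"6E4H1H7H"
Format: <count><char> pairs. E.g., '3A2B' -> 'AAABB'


Expanding each <count><char> pair:
  6E -> 'EEEEEE'
  4H -> 'HHHH'
  1H -> 'H'
  7H -> 'HHHHHHH'

Decoded = EEEEEEHHHHHHHHHHHH


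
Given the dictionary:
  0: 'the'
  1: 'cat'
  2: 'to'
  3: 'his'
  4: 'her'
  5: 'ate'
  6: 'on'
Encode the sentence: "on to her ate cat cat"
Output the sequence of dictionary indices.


Look up each word in the dictionary:
  'on' -> 6
  'to' -> 2
  'her' -> 4
  'ate' -> 5
  'cat' -> 1
  'cat' -> 1

Encoded: [6, 2, 4, 5, 1, 1]


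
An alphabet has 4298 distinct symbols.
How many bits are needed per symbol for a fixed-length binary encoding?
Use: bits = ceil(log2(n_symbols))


log2(4298) = 12.0694
Bracket: 2^12 = 4096 < 4298 <= 2^13 = 8192
So ceil(log2(4298)) = 13

bits = ceil(log2(4298)) = ceil(12.0694) = 13 bits


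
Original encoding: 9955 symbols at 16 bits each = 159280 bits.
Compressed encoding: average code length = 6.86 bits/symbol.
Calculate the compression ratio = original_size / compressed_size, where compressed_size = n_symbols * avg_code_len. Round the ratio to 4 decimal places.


original_size = n_symbols * orig_bits = 9955 * 16 = 159280 bits
compressed_size = n_symbols * avg_code_len = 9955 * 6.86 = 68291.3 bits
ratio = original_size / compressed_size = 159280 / 68291.3 = 2.3324

Compression ratio = 2.3324


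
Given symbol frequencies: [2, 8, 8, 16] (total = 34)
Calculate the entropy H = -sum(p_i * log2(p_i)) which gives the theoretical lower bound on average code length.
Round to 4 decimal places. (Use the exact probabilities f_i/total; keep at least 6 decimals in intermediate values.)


Per-symbol terms -p_i * log2(p_i) with p_i = f_i/34:
  p = 2/34 = 0.058824: log2(p) = -4.087463, -p*log2(p) = 0.240439
  p = 8/34 = 0.235294: log2(p) = -2.087463, -p*log2(p) = 0.491168
  p = 8/34 = 0.235294: log2(p) = -2.087463, -p*log2(p) = 0.491168
  p = 16/34 = 0.470588: log2(p) = -1.087463, -p*log2(p) = 0.511747
H = 0.240439 + 0.491168 + 0.491168 + 0.511747 = 1.734522

H = 1.7345 bits/symbol


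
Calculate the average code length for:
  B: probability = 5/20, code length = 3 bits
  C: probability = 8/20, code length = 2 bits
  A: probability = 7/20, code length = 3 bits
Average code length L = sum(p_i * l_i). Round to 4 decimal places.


Weighted contributions p_i * l_i:
  B: (5/20) * 3 = 15/20
  C: (8/20) * 2 = 16/20
  A: (7/20) * 3 = 21/20
Sum = (15 + 16 + 21)/20 = 52/20

L = 52/20 = 2.6000 bits/symbol


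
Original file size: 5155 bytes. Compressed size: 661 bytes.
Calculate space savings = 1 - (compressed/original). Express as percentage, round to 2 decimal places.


ratio = compressed/original = 661/5155 = 0.128225
savings = 1 - ratio = 1 - 0.128225 = 0.871775
as a percentage: 0.871775 * 100 = 87.18%

Space savings = 1 - 661/5155 = 87.18%


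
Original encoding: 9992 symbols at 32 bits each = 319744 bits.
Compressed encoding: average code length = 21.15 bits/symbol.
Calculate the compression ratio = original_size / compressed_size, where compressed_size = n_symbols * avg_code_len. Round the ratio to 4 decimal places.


original_size = n_symbols * orig_bits = 9992 * 32 = 319744 bits
compressed_size = n_symbols * avg_code_len = 9992 * 21.15 = 211330.8 bits
ratio = original_size / compressed_size = 319744 / 211330.8 = 1.513

Compression ratio = 1.513


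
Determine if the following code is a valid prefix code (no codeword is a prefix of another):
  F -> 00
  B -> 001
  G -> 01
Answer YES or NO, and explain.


Checking each pair (does one codeword prefix another?):
  F='00' vs B='001': prefix -- VIOLATION

NO -- this is NOT a valid prefix code. F (00) is a prefix of B (001).


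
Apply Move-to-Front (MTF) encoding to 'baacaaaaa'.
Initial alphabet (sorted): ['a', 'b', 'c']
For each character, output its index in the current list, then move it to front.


MTF encoding:
'b': index 1 in ['a', 'b', 'c'] -> ['b', 'a', 'c']
'a': index 1 in ['b', 'a', 'c'] -> ['a', 'b', 'c']
'a': index 0 in ['a', 'b', 'c'] -> ['a', 'b', 'c']
'c': index 2 in ['a', 'b', 'c'] -> ['c', 'a', 'b']
'a': index 1 in ['c', 'a', 'b'] -> ['a', 'c', 'b']
'a': index 0 in ['a', 'c', 'b'] -> ['a', 'c', 'b']
'a': index 0 in ['a', 'c', 'b'] -> ['a', 'c', 'b']
'a': index 0 in ['a', 'c', 'b'] -> ['a', 'c', 'b']
'a': index 0 in ['a', 'c', 'b'] -> ['a', 'c', 'b']


Output: [1, 1, 0, 2, 1, 0, 0, 0, 0]


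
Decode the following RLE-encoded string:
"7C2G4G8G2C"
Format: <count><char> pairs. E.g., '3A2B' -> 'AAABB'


Expanding each <count><char> pair:
  7C -> 'CCCCCCC'
  2G -> 'GG'
  4G -> 'GGGG'
  8G -> 'GGGGGGGG'
  2C -> 'CC'

Decoded = CCCCCCCGGGGGGGGGGGGGGCC


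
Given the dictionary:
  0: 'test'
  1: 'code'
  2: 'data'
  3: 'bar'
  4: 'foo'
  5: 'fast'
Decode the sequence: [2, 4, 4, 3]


Look up each index in the dictionary:
  2 -> 'data'
  4 -> 'foo'
  4 -> 'foo'
  3 -> 'bar'

Decoded: "data foo foo bar"


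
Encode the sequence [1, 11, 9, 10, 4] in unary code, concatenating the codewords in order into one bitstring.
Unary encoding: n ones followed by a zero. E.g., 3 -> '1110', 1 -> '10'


Encode each number as n ones followed by a terminating 0:
  1 -> 10 (2 bits)
  11 -> 111111111110 (12 bits)
  9 -> 1111111110 (10 bits)
  10 -> 11111111110 (11 bits)
  4 -> 11110 (5 bits)
Total length = 2 + 12 + 10 + 11 + 5 = 40 bits.

Unary([1, 11, 9, 10, 4]) = 1011111111111011111111101111111111011110 (40 bits)
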